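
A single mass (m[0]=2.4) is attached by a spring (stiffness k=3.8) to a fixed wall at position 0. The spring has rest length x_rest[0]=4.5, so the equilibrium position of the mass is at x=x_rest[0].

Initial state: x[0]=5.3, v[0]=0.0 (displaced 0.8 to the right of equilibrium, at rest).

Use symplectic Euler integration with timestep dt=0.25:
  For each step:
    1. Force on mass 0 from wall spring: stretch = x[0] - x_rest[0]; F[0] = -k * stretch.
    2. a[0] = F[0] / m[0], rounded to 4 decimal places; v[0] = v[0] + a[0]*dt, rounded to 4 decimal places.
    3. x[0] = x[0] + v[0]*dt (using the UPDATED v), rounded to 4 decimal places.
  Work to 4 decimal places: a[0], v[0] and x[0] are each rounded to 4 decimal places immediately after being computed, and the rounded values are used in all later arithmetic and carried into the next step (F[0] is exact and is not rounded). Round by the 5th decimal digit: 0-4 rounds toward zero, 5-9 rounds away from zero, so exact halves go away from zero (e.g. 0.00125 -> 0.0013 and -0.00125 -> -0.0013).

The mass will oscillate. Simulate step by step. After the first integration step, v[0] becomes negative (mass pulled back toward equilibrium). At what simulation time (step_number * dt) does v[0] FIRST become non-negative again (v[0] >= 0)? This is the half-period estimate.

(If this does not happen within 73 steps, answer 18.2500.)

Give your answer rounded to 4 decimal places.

Answer: 2.5000

Derivation:
Step 0: x=[5.3000] v=[0.0000]
Step 1: x=[5.2208] v=[-0.3167]
Step 2: x=[5.0703] v=[-0.6020]
Step 3: x=[4.8634] v=[-0.8278]
Step 4: x=[4.6205] v=[-0.9717]
Step 5: x=[4.3657] v=[-1.0194]
Step 6: x=[4.1241] v=[-0.9663]
Step 7: x=[3.9197] v=[-0.8175]
Step 8: x=[3.7728] v=[-0.5878]
Step 9: x=[3.6978] v=[-0.3000]
Step 10: x=[3.7022] v=[0.0176]
First v>=0 after going negative at step 10, time=2.5000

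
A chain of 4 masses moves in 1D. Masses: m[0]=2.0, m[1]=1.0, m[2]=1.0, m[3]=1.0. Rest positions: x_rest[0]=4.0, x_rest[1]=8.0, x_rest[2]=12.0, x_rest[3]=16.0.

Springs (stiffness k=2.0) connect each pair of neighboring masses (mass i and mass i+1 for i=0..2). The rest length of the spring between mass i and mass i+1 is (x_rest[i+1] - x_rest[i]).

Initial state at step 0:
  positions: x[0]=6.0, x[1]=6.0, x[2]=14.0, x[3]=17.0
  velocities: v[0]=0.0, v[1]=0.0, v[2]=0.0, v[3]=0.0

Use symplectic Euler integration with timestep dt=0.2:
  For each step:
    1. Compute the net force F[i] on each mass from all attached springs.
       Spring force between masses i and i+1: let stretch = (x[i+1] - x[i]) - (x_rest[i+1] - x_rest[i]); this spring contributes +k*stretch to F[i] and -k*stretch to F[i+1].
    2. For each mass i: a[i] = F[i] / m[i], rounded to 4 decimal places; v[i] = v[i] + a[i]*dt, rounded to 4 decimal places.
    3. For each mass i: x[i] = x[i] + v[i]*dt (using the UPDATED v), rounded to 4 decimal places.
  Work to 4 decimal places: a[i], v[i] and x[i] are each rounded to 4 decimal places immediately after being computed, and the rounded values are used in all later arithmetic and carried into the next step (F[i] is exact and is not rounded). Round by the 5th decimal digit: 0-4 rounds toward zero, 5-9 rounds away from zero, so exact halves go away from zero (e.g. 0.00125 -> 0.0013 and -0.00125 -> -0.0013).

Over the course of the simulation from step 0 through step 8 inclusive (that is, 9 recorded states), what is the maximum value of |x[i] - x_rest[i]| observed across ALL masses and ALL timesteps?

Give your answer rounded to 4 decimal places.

Answer: 3.7643

Derivation:
Step 0: x=[6.0000 6.0000 14.0000 17.0000] v=[0.0000 0.0000 0.0000 0.0000]
Step 1: x=[5.8400 6.6400 13.6000 17.0800] v=[-0.8000 3.2000 -2.0000 0.4000]
Step 2: x=[5.5520 7.7728 12.9216 17.2016] v=[-1.4400 5.6640 -3.3920 0.6080]
Step 3: x=[5.1928 9.1398 12.1737 17.3008] v=[-1.7958 6.8352 -3.7395 0.4960]
Step 4: x=[4.8315 10.4338 11.5933 17.3098] v=[-1.8064 6.4700 -2.9022 0.0452]
Step 5: x=[4.5343 11.3724 11.3774 17.1815] v=[-1.4859 4.6929 -1.0794 -0.6414]
Step 6: x=[4.3506 11.7643 11.6254 16.9089] v=[-0.9183 1.9597 1.2402 -1.3630]
Step 7: x=[4.3035 11.5520 12.3072 16.5336] v=[-0.2356 -1.0613 3.4092 -1.8764]
Step 8: x=[4.3863 10.8203 13.2667 16.1402] v=[0.4141 -3.6586 4.7977 -1.9670]
Max displacement = 3.7643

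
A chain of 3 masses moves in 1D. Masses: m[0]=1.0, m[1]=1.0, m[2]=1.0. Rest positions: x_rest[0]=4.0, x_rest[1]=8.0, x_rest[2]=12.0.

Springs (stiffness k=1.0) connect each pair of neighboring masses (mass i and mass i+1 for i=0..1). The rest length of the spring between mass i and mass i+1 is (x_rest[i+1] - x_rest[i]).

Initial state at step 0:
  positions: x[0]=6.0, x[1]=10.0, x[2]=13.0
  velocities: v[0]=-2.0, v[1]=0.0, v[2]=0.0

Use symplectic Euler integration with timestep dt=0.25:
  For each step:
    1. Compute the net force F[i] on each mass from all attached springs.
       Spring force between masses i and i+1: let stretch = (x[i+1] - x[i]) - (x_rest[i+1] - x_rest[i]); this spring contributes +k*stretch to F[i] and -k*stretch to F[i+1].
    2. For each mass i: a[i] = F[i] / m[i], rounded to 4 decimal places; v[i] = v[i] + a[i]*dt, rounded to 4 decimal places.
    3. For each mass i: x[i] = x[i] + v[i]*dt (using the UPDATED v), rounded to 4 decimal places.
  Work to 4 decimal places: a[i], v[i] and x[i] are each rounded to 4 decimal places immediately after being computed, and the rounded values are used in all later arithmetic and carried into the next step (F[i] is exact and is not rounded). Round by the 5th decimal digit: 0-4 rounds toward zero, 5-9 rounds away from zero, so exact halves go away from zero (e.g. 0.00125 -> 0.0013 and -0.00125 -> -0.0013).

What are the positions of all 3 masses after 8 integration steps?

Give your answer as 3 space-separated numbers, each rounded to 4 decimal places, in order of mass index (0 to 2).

Answer: 3.3631 7.9104 13.7268

Derivation:
Step 0: x=[6.0000 10.0000 13.0000] v=[-2.0000 0.0000 0.0000]
Step 1: x=[5.5000 9.9375 13.0625] v=[-2.0000 -0.2500 0.2500]
Step 2: x=[5.0274 9.7930 13.1797] v=[-1.8906 -0.5781 0.4688]
Step 3: x=[4.6026 9.5623 13.3352] v=[-1.6992 -0.9228 0.6221]
Step 4: x=[4.2378 9.2574 13.5049] v=[-1.4593 -1.2195 0.6789]
Step 5: x=[3.9367 8.9043 13.6592] v=[-1.2044 -1.4125 0.6170]
Step 6: x=[3.6961 8.5379 13.7663] v=[-0.9625 -1.4657 0.4283]
Step 7: x=[3.5081 8.1956 13.7966] v=[-0.7521 -1.3691 0.1212]
Step 8: x=[3.3631 7.9104 13.7268] v=[-0.5802 -1.1407 -0.2791]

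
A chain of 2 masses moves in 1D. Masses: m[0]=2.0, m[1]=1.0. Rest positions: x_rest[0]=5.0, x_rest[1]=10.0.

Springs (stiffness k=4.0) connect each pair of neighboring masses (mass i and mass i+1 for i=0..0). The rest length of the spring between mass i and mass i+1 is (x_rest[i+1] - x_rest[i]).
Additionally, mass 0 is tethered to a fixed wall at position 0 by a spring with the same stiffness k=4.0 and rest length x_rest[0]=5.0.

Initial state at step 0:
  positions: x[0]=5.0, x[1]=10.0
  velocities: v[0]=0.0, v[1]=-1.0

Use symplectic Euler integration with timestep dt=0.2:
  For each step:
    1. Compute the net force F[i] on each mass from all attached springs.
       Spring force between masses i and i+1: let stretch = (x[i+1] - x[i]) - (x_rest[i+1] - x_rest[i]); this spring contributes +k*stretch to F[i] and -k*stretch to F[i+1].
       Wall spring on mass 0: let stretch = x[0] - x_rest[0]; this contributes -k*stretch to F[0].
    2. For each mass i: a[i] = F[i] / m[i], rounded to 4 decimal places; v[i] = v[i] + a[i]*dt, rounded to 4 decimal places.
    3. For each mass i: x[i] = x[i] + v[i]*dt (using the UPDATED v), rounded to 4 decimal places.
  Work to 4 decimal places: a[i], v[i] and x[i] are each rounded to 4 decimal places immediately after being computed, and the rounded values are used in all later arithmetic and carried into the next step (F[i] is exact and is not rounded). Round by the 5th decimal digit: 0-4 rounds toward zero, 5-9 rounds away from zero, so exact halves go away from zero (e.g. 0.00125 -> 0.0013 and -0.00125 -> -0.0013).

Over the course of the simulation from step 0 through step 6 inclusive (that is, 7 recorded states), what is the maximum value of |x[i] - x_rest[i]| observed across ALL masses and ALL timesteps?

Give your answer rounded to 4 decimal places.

Step 0: x=[5.0000 10.0000] v=[0.0000 -1.0000]
Step 1: x=[5.0000 9.8000] v=[0.0000 -1.0000]
Step 2: x=[4.9840 9.6320] v=[-0.0800 -0.8400]
Step 3: x=[4.9411 9.5203] v=[-0.2144 -0.5584]
Step 4: x=[4.8693 9.4759] v=[-0.3592 -0.2218]
Step 5: x=[4.7764 9.4945] v=[-0.4643 0.0929]
Step 6: x=[4.6789 9.5582] v=[-0.4876 0.3184]
Max displacement = 0.5241

Answer: 0.5241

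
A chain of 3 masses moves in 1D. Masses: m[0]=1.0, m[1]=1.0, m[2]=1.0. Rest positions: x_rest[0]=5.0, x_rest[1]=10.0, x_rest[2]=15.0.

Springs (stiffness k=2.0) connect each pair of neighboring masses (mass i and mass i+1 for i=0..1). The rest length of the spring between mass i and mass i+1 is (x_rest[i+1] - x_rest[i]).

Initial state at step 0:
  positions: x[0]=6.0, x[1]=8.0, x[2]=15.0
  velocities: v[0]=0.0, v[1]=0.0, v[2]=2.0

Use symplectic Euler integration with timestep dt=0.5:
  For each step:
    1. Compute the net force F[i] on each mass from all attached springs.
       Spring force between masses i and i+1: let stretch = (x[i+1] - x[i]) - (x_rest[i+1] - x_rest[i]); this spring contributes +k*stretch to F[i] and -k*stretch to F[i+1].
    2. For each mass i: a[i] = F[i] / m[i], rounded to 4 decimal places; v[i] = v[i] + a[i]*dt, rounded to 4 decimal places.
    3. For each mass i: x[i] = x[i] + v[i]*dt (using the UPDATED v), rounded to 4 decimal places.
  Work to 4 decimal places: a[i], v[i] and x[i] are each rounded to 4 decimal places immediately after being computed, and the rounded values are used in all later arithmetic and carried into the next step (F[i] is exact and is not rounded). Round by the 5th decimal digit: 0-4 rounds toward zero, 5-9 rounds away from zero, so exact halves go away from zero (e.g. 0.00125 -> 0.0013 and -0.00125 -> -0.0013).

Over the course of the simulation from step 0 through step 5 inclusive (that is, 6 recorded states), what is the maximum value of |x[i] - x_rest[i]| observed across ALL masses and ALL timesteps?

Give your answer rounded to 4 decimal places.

Answer: 2.5625

Derivation:
Step 0: x=[6.0000 8.0000 15.0000] v=[0.0000 0.0000 2.0000]
Step 1: x=[4.5000 10.5000 15.0000] v=[-3.0000 5.0000 0.0000]
Step 2: x=[3.5000 12.2500 15.2500] v=[-2.0000 3.5000 0.5000]
Step 3: x=[4.3750 11.1250 16.5000] v=[1.7500 -2.2500 2.5000]
Step 4: x=[6.1250 9.3125 17.5625] v=[3.5000 -3.6250 2.1250]
Step 5: x=[6.9688 10.0313 17.0000] v=[1.6875 1.4375 -1.1250]
Max displacement = 2.5625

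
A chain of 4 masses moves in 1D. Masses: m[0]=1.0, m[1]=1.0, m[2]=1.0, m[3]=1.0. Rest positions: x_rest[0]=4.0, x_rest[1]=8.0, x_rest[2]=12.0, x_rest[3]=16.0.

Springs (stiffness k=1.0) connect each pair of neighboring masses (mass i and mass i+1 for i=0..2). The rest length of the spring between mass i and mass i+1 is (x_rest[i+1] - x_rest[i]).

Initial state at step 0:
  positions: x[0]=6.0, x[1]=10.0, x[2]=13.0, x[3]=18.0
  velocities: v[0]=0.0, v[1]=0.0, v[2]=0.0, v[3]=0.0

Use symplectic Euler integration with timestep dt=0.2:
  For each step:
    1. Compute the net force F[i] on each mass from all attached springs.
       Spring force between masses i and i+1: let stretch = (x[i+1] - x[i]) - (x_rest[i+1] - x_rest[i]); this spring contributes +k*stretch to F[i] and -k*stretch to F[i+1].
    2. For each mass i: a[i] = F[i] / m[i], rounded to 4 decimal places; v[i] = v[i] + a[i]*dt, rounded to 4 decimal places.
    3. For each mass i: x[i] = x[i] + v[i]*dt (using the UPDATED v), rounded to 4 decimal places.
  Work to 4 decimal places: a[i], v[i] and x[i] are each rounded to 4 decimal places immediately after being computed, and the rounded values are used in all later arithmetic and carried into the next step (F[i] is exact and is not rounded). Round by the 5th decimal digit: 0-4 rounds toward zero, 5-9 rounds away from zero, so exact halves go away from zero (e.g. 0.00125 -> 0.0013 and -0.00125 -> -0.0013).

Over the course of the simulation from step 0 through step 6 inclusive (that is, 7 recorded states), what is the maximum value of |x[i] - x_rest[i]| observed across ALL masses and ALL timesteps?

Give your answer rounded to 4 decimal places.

Answer: 2.1032

Derivation:
Step 0: x=[6.0000 10.0000 13.0000 18.0000] v=[0.0000 0.0000 0.0000 0.0000]
Step 1: x=[6.0000 9.9600 13.0800 17.9600] v=[0.0000 -0.2000 0.4000 -0.2000]
Step 2: x=[5.9984 9.8864 13.2304 17.8848] v=[-0.0080 -0.3680 0.7520 -0.3760]
Step 3: x=[5.9923 9.7910 13.4332 17.7834] v=[-0.0304 -0.4768 1.0141 -0.5069]
Step 4: x=[5.9782 9.6894 13.6643 17.6680] v=[-0.0707 -0.5081 1.1557 -0.5769]
Step 5: x=[5.9525 9.5983 13.8966 17.5525] v=[-0.1285 -0.4554 1.1615 -0.5776]
Step 6: x=[5.9126 9.5333 14.1032 17.4507] v=[-0.1993 -0.3249 1.0330 -0.5088]
Max displacement = 2.1032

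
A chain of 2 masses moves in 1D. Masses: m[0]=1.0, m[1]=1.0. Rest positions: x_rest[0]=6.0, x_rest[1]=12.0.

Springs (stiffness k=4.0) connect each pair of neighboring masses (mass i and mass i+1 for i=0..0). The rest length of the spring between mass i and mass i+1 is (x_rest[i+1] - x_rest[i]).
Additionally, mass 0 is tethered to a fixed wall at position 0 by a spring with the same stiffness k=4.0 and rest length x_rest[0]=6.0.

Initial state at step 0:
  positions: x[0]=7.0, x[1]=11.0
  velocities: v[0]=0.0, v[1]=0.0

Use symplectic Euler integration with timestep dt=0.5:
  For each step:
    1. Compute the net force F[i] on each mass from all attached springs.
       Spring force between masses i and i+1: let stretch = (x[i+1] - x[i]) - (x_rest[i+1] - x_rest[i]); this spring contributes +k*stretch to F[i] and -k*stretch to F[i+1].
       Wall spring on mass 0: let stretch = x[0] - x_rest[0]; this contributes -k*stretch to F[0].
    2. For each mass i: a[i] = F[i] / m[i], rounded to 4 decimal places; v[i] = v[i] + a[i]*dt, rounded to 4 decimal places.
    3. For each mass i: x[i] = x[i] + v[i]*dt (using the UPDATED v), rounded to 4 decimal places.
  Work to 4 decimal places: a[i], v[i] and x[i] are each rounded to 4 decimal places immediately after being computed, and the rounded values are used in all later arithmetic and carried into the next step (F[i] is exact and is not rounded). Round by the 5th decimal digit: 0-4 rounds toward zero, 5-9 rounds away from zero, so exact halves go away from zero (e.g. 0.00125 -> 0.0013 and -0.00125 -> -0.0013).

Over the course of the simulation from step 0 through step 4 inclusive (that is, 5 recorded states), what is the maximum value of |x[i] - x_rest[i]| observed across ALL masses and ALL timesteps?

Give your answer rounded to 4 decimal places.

Step 0: x=[7.0000 11.0000] v=[0.0000 0.0000]
Step 1: x=[4.0000 13.0000] v=[-6.0000 4.0000]
Step 2: x=[6.0000 12.0000] v=[4.0000 -2.0000]
Step 3: x=[8.0000 11.0000] v=[4.0000 -2.0000]
Step 4: x=[5.0000 13.0000] v=[-6.0000 4.0000]
Max displacement = 2.0000

Answer: 2.0000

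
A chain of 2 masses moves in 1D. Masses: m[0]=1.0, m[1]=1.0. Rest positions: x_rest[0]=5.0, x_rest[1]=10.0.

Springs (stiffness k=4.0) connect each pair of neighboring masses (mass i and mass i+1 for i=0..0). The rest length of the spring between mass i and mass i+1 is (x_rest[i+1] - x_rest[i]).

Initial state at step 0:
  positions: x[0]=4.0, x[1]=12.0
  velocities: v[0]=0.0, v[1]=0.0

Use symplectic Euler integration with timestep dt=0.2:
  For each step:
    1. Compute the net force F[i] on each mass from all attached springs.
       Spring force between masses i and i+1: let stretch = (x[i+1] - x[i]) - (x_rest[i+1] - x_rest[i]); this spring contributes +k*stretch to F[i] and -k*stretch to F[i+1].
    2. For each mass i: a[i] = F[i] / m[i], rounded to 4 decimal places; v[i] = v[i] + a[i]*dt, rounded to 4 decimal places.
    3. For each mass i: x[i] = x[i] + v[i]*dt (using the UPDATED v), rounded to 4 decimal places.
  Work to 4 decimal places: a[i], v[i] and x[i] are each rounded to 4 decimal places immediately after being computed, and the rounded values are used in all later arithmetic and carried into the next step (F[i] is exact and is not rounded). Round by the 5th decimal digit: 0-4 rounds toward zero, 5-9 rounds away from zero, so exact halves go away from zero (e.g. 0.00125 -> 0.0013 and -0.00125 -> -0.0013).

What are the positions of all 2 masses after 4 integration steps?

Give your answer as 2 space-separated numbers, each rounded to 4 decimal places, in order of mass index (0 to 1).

Step 0: x=[4.0000 12.0000] v=[0.0000 0.0000]
Step 1: x=[4.4800 11.5200] v=[2.4000 -2.4000]
Step 2: x=[5.2864 10.7136] v=[4.0320 -4.0320]
Step 3: x=[6.1612 9.8388] v=[4.3738 -4.3738]
Step 4: x=[6.8244 9.1756] v=[3.3159 -3.3159]

Answer: 6.8244 9.1756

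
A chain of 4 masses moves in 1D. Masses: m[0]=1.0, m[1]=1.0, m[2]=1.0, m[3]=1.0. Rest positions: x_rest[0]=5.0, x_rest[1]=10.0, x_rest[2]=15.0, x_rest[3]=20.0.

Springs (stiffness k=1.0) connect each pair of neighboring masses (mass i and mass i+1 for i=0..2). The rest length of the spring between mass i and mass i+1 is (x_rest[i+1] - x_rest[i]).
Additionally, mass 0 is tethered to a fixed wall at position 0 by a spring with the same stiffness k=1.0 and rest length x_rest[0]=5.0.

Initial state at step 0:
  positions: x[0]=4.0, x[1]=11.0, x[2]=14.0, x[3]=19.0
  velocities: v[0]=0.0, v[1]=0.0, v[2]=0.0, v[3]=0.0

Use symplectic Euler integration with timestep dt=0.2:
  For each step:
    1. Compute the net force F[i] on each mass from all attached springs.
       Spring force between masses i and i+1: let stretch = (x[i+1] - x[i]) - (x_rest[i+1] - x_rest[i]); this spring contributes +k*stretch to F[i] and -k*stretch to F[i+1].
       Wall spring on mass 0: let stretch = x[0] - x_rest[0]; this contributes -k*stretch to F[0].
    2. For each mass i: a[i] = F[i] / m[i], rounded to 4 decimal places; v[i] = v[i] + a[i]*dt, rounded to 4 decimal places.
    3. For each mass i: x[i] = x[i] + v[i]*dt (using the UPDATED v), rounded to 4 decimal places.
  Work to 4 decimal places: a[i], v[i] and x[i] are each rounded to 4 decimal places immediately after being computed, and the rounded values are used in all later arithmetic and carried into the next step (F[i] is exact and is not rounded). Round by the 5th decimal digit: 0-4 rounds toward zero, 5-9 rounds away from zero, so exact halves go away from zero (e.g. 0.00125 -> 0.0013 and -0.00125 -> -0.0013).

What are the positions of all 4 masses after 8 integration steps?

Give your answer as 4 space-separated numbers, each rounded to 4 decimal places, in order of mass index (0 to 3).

Step 0: x=[4.0000 11.0000 14.0000 19.0000] v=[0.0000 0.0000 0.0000 0.0000]
Step 1: x=[4.1200 10.8400 14.0800 19.0000] v=[0.6000 -0.8000 0.4000 0.0000]
Step 2: x=[4.3440 10.5408 14.2272 19.0032] v=[1.1200 -1.4960 0.7360 0.0160]
Step 3: x=[4.6421 10.1412 14.4180 19.0154] v=[1.4906 -1.9981 0.9539 0.0608]
Step 4: x=[4.9745 9.6927 14.6216 19.0437] v=[1.6620 -2.2426 1.0180 0.1413]
Step 5: x=[5.2966 9.2526 14.8049 19.0951] v=[1.6107 -2.2005 0.9166 0.2569]
Step 6: x=[5.5651 8.8764 14.9377 19.1749] v=[1.3426 -1.8812 0.6642 0.3989]
Step 7: x=[5.7435 8.6102 14.9976 19.2852] v=[0.8918 -1.3312 0.2994 0.5515]
Step 8: x=[5.8068 8.4848 14.9735 19.4240] v=[0.3164 -0.6271 -0.1206 0.6940]

Answer: 5.8068 8.4848 14.9735 19.4240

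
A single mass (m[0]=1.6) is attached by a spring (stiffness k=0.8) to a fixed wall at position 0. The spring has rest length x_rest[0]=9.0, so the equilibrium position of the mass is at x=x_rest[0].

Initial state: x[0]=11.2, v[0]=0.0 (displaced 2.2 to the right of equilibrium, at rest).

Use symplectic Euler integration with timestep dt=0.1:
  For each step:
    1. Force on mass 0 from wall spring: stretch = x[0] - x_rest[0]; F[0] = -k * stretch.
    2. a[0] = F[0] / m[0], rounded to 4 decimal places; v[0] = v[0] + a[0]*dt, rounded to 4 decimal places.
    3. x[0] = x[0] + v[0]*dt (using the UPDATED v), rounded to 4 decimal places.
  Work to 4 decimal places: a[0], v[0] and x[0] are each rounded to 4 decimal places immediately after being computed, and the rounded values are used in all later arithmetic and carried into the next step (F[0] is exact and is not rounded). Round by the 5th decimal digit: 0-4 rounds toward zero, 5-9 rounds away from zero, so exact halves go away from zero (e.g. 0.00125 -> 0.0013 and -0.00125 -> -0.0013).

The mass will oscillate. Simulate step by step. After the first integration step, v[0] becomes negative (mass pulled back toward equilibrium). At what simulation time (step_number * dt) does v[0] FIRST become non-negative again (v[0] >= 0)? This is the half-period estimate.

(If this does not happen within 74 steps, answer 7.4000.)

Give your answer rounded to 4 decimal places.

Step 0: x=[11.2000] v=[0.0000]
Step 1: x=[11.1890] v=[-0.1100]
Step 2: x=[11.1671] v=[-0.2195]
Step 3: x=[11.1343] v=[-0.3279]
Step 4: x=[11.0908] v=[-0.4346]
Step 5: x=[11.0369] v=[-0.5391]
Step 6: x=[10.9728] v=[-0.6410]
Step 7: x=[10.8988] v=[-0.7396]
Step 8: x=[10.8154] v=[-0.8345]
Step 9: x=[10.7229] v=[-0.9253]
Step 10: x=[10.6218] v=[-1.0115]
Step 11: x=[10.5125] v=[-1.0926]
Step 12: x=[10.3957] v=[-1.1682]
Step 13: x=[10.2719] v=[-1.2380]
Step 14: x=[10.1417] v=[-1.3016]
Step 15: x=[10.0058] v=[-1.3587]
Step 16: x=[9.8649] v=[-1.4090]
Step 17: x=[9.7197] v=[-1.4523]
Step 18: x=[9.5709] v=[-1.4883]
Step 19: x=[9.4192] v=[-1.5169]
Step 20: x=[9.2654] v=[-1.5379]
Step 21: x=[9.1103] v=[-1.5512]
Step 22: x=[8.9546] v=[-1.5567]
Step 23: x=[8.7992] v=[-1.5544]
Step 24: x=[8.6448] v=[-1.5444]
Step 25: x=[8.4921] v=[-1.5266]
Step 26: x=[8.3420] v=[-1.5012]
Step 27: x=[8.1952] v=[-1.4683]
Step 28: x=[8.0524] v=[-1.4281]
Step 29: x=[7.9143] v=[-1.3807]
Step 30: x=[7.7817] v=[-1.3264]
Step 31: x=[7.6552] v=[-1.2655]
Step 32: x=[7.5354] v=[-1.1983]
Step 33: x=[7.4229] v=[-1.1251]
Step 34: x=[7.3183] v=[-1.0462]
Step 35: x=[7.2221] v=[-0.9621]
Step 36: x=[7.1348] v=[-0.8732]
Step 37: x=[7.0568] v=[-0.7799]
Step 38: x=[6.9885] v=[-0.6827]
Step 39: x=[6.9303] v=[-0.5821]
Step 40: x=[6.8824] v=[-0.4786]
Step 41: x=[6.8451] v=[-0.3727]
Step 42: x=[6.8186] v=[-0.2650]
Step 43: x=[6.8030] v=[-0.1559]
Step 44: x=[6.7984] v=[-0.0461]
Step 45: x=[6.8048] v=[0.0640]
First v>=0 after going negative at step 45, time=4.5000

Answer: 4.5000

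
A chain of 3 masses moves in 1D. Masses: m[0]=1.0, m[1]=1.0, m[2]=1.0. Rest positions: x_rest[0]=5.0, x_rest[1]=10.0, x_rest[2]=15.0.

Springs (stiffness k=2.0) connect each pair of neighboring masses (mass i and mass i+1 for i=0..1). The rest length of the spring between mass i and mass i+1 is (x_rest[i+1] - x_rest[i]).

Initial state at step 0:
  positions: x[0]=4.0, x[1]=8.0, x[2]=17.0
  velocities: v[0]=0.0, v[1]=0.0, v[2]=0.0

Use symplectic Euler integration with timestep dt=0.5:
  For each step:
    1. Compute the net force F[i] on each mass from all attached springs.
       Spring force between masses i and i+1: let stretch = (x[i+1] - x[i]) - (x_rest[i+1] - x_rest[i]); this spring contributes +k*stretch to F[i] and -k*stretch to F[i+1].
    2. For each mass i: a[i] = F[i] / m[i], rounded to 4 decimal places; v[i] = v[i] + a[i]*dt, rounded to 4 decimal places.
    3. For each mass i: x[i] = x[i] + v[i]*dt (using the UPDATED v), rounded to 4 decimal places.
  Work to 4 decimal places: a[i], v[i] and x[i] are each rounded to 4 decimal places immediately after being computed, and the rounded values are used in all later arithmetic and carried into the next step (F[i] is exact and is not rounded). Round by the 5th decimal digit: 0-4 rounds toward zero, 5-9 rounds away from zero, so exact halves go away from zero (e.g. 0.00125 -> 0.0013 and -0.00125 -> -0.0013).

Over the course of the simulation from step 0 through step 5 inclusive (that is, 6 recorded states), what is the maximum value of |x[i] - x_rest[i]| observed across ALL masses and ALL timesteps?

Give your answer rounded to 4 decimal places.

Step 0: x=[4.0000 8.0000 17.0000] v=[0.0000 0.0000 0.0000]
Step 1: x=[3.5000 10.5000 15.0000] v=[-1.0000 5.0000 -4.0000]
Step 2: x=[4.0000 11.7500 13.2500] v=[1.0000 2.5000 -3.5000]
Step 3: x=[5.8750 9.8750 13.2500] v=[3.7500 -3.7500 0.0000]
Step 4: x=[7.2500 7.6875 14.0625] v=[2.7500 -4.3750 1.6250]
Step 5: x=[6.3438 8.4688 14.1875] v=[-1.8125 1.5625 0.2500]
Max displacement = 2.3125

Answer: 2.3125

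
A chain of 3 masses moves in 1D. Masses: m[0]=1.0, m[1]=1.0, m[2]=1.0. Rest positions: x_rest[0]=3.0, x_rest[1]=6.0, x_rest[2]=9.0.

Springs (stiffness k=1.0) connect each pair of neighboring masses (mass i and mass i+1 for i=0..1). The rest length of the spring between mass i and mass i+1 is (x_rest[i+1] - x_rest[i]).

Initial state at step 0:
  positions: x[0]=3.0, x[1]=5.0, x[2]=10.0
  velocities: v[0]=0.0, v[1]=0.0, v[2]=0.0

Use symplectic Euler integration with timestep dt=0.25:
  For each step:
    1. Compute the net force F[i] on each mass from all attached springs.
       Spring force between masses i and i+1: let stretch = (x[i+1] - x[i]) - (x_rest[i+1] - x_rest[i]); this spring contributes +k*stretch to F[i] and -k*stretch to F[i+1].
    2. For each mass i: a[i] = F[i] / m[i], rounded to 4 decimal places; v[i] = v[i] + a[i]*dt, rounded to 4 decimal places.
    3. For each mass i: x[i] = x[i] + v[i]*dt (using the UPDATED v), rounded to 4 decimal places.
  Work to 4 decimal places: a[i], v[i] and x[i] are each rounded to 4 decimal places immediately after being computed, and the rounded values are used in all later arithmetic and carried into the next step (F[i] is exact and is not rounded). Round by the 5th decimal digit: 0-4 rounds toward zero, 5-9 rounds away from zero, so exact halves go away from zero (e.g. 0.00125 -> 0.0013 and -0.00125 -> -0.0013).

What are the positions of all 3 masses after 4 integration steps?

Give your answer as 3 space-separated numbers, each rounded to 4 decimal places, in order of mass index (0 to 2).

Step 0: x=[3.0000 5.0000 10.0000] v=[0.0000 0.0000 0.0000]
Step 1: x=[2.9375 5.1875 9.8750] v=[-0.2500 0.7500 -0.5000]
Step 2: x=[2.8281 5.5274 9.6445] v=[-0.4375 1.3594 -0.9219]
Step 3: x=[2.6999 5.9559 9.3442] v=[-0.5127 1.7139 -1.2012]
Step 4: x=[2.5877 6.3927 9.0196] v=[-0.4487 1.7470 -1.2983]

Answer: 2.5877 6.3927 9.0196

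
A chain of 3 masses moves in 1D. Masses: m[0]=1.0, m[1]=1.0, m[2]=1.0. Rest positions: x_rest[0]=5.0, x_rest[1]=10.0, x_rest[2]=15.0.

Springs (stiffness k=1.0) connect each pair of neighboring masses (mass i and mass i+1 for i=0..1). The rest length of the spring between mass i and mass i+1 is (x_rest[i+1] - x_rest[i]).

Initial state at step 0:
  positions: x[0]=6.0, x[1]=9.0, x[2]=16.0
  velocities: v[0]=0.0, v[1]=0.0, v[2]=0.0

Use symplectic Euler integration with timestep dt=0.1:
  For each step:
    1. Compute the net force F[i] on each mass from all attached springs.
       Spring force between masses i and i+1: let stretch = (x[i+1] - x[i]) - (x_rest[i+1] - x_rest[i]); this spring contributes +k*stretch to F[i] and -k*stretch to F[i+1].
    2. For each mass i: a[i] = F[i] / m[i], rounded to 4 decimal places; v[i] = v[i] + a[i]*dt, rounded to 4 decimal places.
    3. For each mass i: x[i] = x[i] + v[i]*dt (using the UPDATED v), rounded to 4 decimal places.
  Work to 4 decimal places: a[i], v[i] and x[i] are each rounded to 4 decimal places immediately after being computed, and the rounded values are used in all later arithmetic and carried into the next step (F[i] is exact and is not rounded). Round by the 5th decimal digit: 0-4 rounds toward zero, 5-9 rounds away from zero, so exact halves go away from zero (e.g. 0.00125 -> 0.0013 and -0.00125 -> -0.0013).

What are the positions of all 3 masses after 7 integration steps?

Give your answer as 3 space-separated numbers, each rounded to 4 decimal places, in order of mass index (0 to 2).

Step 0: x=[6.0000 9.0000 16.0000] v=[0.0000 0.0000 0.0000]
Step 1: x=[5.9800 9.0400 15.9800] v=[-0.2000 0.4000 -0.2000]
Step 2: x=[5.9406 9.1188 15.9406] v=[-0.3940 0.7880 -0.3940]
Step 3: x=[5.8830 9.2340 15.8830] v=[-0.5762 1.1524 -0.5762]
Step 4: x=[5.8089 9.3822 15.8089] v=[-0.7411 1.4822 -0.7411]
Step 5: x=[5.7205 9.5590 15.7205] v=[-0.8838 1.7675 -0.8838]
Step 6: x=[5.6205 9.7590 15.6205] v=[-1.0000 1.9998 -1.0000]
Step 7: x=[5.5119 9.9762 15.5119] v=[-1.0862 2.1721 -1.0862]

Answer: 5.5119 9.9762 15.5119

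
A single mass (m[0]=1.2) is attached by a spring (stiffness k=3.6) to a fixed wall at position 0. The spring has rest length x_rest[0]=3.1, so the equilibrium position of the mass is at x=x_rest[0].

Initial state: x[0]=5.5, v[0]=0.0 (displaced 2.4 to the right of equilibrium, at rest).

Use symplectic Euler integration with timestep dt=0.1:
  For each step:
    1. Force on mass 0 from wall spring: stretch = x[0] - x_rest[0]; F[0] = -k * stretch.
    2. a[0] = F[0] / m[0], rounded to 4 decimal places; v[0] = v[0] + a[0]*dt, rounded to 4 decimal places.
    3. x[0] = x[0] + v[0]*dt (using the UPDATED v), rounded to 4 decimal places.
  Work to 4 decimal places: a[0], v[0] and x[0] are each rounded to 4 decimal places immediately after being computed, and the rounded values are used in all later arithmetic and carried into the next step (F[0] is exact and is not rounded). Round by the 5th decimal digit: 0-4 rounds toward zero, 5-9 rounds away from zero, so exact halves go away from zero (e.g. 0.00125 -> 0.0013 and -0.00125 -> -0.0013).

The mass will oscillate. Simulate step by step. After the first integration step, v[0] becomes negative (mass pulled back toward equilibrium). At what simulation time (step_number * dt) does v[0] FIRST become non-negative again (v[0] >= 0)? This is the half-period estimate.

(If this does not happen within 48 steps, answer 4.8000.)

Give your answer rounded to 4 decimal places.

Answer: 1.9000

Derivation:
Step 0: x=[5.5000] v=[0.0000]
Step 1: x=[5.4280] v=[-0.7200]
Step 2: x=[5.2862] v=[-1.4184]
Step 3: x=[5.0788] v=[-2.0743]
Step 4: x=[4.8120] v=[-2.6679]
Step 5: x=[4.4939] v=[-3.1815]
Step 6: x=[4.1339] v=[-3.5997]
Step 7: x=[3.7429] v=[-3.9099]
Step 8: x=[3.3326] v=[-4.1028]
Step 9: x=[2.9153] v=[-4.1726]
Step 10: x=[2.5036] v=[-4.1172]
Step 11: x=[2.1098] v=[-3.9383]
Step 12: x=[1.7457] v=[-3.6412]
Step 13: x=[1.4222] v=[-3.2349]
Step 14: x=[1.1490] v=[-2.7316]
Step 15: x=[0.9344] v=[-2.1463]
Step 16: x=[0.7847] v=[-1.4966]
Step 17: x=[0.7045] v=[-0.8020]
Step 18: x=[0.6962] v=[-0.0834]
Step 19: x=[0.7600] v=[0.6377]
First v>=0 after going negative at step 19, time=1.9000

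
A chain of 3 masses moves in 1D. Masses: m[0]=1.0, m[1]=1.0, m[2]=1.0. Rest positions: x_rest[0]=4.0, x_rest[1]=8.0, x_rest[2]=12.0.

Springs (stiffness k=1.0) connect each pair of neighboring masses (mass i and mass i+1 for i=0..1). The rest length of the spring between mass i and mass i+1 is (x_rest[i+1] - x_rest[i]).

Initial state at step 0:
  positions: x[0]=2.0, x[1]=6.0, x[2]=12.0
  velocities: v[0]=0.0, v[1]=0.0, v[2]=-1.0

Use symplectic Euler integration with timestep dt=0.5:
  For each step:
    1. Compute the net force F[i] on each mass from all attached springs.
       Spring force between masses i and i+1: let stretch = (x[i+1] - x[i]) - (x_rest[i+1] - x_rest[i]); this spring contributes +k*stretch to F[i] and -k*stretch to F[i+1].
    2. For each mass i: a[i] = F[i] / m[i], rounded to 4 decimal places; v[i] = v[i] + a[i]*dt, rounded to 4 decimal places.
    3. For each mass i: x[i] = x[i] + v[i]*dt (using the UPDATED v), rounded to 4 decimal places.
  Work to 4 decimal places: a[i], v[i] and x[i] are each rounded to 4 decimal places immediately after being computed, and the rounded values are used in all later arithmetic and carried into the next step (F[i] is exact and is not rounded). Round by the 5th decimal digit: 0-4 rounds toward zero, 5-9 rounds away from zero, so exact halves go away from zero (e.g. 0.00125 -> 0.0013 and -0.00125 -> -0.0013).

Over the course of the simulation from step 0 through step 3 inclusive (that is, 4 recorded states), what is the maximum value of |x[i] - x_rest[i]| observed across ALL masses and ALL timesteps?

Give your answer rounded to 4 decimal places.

Answer: 2.9687

Derivation:
Step 0: x=[2.0000 6.0000 12.0000] v=[0.0000 0.0000 -1.0000]
Step 1: x=[2.0000 6.5000 11.0000] v=[0.0000 1.0000 -2.0000]
Step 2: x=[2.1250 7.0000 9.8750] v=[0.2500 1.0000 -2.2500]
Step 3: x=[2.4688 7.0000 9.0313] v=[0.6875 0.0000 -1.6875]
Max displacement = 2.9687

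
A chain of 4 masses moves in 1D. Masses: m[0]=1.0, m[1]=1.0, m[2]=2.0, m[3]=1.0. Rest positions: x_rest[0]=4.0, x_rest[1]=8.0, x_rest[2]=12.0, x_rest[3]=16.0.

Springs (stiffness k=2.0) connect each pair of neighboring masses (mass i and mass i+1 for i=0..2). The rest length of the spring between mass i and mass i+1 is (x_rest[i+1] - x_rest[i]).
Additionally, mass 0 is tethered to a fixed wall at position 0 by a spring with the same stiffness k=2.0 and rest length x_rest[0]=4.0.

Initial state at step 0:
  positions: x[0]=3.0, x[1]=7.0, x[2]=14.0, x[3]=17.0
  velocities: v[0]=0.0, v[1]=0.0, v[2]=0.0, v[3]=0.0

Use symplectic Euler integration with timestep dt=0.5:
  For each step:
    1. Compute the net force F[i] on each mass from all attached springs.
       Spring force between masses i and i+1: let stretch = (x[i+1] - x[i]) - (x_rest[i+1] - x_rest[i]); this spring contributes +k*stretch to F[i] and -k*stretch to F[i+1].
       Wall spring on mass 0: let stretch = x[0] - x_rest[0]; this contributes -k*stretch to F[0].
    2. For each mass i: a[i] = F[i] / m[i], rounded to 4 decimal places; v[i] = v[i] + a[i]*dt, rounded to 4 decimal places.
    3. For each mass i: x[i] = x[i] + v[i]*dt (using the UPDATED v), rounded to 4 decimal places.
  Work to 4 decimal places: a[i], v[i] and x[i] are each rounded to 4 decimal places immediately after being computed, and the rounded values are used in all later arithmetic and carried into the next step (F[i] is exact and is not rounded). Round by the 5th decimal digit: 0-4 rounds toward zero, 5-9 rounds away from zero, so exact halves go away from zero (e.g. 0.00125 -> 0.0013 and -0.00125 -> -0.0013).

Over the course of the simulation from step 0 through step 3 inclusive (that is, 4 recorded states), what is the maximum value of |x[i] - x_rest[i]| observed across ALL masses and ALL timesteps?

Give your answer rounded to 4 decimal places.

Step 0: x=[3.0000 7.0000 14.0000 17.0000] v=[0.0000 0.0000 0.0000 0.0000]
Step 1: x=[3.5000 8.5000 13.0000 17.5000] v=[1.0000 3.0000 -2.0000 1.0000]
Step 2: x=[4.7500 9.7500 12.0000 17.7500] v=[2.5000 2.5000 -2.0000 0.5000]
Step 3: x=[6.1250 9.6250 11.8750 17.1250] v=[2.7500 -0.2500 -0.2500 -1.2500]
Max displacement = 2.1250

Answer: 2.1250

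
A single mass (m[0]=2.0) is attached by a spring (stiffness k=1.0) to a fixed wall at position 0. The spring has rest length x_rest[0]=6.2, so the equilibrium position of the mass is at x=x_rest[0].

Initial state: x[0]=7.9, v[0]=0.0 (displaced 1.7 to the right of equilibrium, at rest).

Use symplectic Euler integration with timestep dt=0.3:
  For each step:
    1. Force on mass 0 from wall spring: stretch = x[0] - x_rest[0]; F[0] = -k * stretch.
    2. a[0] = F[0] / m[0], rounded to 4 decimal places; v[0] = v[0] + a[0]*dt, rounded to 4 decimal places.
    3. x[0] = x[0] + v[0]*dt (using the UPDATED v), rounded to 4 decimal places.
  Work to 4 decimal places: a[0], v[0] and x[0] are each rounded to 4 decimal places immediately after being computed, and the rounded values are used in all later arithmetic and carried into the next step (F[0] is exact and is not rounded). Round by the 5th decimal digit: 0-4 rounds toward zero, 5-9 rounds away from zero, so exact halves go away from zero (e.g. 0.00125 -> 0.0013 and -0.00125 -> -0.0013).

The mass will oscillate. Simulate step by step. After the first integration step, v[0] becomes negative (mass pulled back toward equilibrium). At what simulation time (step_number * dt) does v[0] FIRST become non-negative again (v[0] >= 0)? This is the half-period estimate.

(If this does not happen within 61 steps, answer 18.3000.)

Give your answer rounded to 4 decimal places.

Answer: 4.5000

Derivation:
Step 0: x=[7.9000] v=[0.0000]
Step 1: x=[7.8235] v=[-0.2550]
Step 2: x=[7.6740] v=[-0.4985]
Step 3: x=[7.4581] v=[-0.7196]
Step 4: x=[7.1856] v=[-0.9083]
Step 5: x=[6.8688] v=[-1.0561]
Step 6: x=[6.5219] v=[-1.1564]
Step 7: x=[6.1605] v=[-1.2047]
Step 8: x=[5.8009] v=[-1.1988]
Step 9: x=[5.4592] v=[-1.1389]
Step 10: x=[5.1509] v=[-1.0278]
Step 11: x=[4.8898] v=[-0.8704]
Step 12: x=[4.6876] v=[-0.6739]
Step 13: x=[4.5535] v=[-0.4470]
Step 14: x=[4.4935] v=[-0.2000]
Step 15: x=[4.5103] v=[0.0560]
First v>=0 after going negative at step 15, time=4.5000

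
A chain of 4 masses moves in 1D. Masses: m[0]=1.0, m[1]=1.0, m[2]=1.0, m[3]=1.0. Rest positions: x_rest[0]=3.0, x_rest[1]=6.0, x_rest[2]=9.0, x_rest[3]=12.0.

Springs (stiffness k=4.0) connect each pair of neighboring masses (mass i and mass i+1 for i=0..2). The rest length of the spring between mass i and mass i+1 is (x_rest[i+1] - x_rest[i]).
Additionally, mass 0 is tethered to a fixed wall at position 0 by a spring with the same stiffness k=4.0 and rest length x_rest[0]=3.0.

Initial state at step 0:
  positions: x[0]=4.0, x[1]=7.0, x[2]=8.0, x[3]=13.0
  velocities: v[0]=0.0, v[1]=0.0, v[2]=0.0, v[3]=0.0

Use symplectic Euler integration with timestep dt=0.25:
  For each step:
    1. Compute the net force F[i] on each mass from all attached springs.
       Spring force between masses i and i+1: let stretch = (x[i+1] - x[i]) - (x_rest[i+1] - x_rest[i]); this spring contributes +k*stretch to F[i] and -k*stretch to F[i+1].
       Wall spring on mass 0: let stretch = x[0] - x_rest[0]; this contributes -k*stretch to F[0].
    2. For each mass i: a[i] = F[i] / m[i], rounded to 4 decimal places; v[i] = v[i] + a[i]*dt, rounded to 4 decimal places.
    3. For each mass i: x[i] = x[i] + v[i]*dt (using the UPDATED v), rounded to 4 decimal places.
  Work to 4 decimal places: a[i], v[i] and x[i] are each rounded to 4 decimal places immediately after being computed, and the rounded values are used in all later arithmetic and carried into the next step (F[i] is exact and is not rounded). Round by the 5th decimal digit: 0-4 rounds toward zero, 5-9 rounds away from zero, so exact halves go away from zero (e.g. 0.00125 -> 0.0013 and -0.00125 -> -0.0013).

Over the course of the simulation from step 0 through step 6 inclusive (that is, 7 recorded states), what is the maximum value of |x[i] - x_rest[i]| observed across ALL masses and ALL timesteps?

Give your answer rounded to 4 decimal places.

Step 0: x=[4.0000 7.0000 8.0000 13.0000] v=[0.0000 0.0000 0.0000 0.0000]
Step 1: x=[3.7500 6.5000 9.0000 12.5000] v=[-1.0000 -2.0000 4.0000 -2.0000]
Step 2: x=[3.2500 5.9375 10.2500 11.8750] v=[-2.0000 -2.2500 5.0000 -2.5000]
Step 3: x=[2.6094 5.7813 10.8281 11.5938] v=[-2.5625 -0.6250 2.3125 -1.1250]
Step 4: x=[2.1094 6.0938 10.3360 11.8711] v=[-2.0000 1.2499 -1.9686 1.1093]
Step 5: x=[2.0782 6.4707 9.1671 12.5147] v=[-0.1250 1.5077 -4.6757 2.5742]
Step 6: x=[2.6255 6.4236 8.1610 13.0714] v=[2.1893 -0.1884 -4.0245 2.2266]
Max displacement = 1.8281

Answer: 1.8281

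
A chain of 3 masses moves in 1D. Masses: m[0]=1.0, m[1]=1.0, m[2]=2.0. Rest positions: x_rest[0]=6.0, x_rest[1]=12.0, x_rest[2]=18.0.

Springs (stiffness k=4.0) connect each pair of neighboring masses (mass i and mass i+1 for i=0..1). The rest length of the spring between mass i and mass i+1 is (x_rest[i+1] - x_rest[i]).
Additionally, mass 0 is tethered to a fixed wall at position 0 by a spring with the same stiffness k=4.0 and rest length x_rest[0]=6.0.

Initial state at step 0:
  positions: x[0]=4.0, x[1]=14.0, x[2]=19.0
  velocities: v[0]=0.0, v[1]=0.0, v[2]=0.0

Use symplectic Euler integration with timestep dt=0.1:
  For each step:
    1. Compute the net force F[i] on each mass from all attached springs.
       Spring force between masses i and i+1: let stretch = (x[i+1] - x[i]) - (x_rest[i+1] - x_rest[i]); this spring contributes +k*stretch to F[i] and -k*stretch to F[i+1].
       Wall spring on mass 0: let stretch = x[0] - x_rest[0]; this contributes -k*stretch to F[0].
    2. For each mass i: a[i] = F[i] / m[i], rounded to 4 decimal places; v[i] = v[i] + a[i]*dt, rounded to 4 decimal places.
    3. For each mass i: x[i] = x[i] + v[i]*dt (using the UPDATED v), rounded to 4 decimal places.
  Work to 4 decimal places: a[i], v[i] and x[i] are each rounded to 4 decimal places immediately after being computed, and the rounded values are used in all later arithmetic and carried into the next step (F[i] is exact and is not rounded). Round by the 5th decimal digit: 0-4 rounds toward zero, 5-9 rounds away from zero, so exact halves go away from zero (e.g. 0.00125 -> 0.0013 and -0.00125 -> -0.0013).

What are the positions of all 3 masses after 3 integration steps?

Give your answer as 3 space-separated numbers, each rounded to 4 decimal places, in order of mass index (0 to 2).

Answer: 5.3072 12.9286 19.0986

Derivation:
Step 0: x=[4.0000 14.0000 19.0000] v=[0.0000 0.0000 0.0000]
Step 1: x=[4.2400 13.8000 19.0200] v=[2.4000 -2.0000 0.2000]
Step 2: x=[4.6928 13.4264 19.0556] v=[4.5280 -3.7360 0.3560]
Step 3: x=[5.3072 12.9286 19.0986] v=[6.1443 -4.9778 0.4302]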